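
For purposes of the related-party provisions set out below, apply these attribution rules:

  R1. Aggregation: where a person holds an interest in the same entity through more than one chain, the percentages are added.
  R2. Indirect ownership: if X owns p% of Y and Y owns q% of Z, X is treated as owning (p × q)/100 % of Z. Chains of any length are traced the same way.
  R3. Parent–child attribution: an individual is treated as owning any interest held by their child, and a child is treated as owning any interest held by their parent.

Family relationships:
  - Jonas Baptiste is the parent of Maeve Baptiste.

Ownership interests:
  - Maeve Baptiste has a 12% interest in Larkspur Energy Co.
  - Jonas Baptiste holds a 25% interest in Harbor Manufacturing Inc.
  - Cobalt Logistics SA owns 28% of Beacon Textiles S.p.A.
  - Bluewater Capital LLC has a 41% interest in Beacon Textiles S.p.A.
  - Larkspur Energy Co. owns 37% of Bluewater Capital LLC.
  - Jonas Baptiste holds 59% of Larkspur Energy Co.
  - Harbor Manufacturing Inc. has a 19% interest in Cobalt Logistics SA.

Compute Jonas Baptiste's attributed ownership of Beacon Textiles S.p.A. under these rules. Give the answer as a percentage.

12.1007%

By parent–child attribution (R3), Jonas Baptiste is treated as also owning Maeve Baptiste's interest in Larkspur Energy Co, giving 59% + 12% = 71%.
Chain via Larkspur Energy Co. → Bluewater Capital LLC (R2): 71% × 37% × 41% = 10.7707% of Beacon Textiles S.p.A.
Chain via Harbor Manufacturing Inc. → Cobalt Logistics SA (R2): 25% × 19% × 28% = 1.33% of Beacon Textiles S.p.A.
Aggregating (R1): 10.7707% + 1.33% = 12.1007%.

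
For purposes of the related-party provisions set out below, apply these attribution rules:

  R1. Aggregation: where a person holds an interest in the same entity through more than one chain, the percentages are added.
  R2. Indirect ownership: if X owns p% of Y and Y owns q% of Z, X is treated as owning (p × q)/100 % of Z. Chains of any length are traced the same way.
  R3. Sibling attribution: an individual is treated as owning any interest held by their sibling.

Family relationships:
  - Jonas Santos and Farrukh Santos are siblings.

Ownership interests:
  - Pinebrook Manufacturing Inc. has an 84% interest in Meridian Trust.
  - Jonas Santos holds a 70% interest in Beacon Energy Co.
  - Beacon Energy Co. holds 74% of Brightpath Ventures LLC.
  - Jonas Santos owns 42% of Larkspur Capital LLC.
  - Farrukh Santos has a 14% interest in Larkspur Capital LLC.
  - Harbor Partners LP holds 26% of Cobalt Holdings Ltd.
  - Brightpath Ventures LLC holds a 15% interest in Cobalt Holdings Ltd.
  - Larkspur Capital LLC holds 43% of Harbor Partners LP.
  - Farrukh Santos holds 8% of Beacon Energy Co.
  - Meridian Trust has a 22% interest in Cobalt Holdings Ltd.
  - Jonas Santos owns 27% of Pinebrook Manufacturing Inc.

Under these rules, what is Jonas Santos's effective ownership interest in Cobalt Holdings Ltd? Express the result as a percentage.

19.9084%

By sibling attribution (R3), Jonas Santos is treated as also owning Farrukh Santos's interest in Beacon Energy Co, giving 70% + 8% = 78%.
By sibling attribution (R3), Jonas Santos is treated as also owning Farrukh Santos's interest in Larkspur Capital LLC, giving 42% + 14% = 56%.
Chain via Pinebrook Manufacturing Inc. → Meridian Trust (R2): 27% × 84% × 22% = 4.9896% of Cobalt Holdings Ltd.
Chain via Beacon Energy Co. → Brightpath Ventures LLC (R2): 78% × 74% × 15% = 8.658% of Cobalt Holdings Ltd.
Chain via Larkspur Capital LLC → Harbor Partners LP (R2): 56% × 43% × 26% = 6.2608% of Cobalt Holdings Ltd.
Aggregating (R1): 4.9896% + 8.658% + 6.2608% = 19.9084%.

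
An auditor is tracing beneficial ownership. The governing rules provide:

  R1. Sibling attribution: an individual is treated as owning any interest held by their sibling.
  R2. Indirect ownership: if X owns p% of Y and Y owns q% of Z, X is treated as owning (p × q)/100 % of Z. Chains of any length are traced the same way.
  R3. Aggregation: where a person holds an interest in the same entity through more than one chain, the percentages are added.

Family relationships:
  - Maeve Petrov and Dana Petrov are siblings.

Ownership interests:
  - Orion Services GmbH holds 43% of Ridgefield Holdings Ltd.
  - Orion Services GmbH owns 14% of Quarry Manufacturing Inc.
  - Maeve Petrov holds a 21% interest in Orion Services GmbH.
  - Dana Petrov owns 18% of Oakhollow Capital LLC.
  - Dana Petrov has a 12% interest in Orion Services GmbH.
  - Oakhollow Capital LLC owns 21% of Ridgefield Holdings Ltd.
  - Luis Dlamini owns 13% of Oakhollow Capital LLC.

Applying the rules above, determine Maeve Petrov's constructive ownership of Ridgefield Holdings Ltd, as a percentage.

By sibling attribution (R1), Maeve Petrov is treated as also owning Dana Petrov's interest in Orion Services GmbH, giving 21% + 12% = 33%.
By sibling attribution (R1), Maeve Petrov is treated as owning Dana Petrov's 18% interest in Oakhollow Capital LLC.
Chain via Orion Services GmbH (R2): 33% × 43% = 14.19% of Ridgefield Holdings Ltd.
Chain via Oakhollow Capital LLC (R2): 18% × 21% = 3.78% of Ridgefield Holdings Ltd.
Aggregating (R3): 14.19% + 3.78% = 17.97%.

17.97%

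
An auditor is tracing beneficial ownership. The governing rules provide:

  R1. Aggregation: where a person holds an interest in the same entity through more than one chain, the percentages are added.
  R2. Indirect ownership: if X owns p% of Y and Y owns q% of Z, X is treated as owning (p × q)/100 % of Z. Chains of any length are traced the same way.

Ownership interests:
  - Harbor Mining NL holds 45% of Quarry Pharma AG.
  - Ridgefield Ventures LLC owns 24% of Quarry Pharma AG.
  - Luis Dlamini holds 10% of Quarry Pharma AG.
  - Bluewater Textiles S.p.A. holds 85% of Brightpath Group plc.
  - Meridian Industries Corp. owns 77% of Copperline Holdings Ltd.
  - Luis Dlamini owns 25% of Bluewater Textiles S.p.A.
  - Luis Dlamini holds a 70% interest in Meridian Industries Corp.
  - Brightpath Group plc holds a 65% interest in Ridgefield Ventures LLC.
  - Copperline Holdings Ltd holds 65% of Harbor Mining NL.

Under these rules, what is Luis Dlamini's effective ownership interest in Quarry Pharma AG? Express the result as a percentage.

Chain via Bluewater Textiles S.p.A. → Brightpath Group plc → Ridgefield Ventures LLC (R2): 25% × 85% × 65% × 24% = 3.315% of Quarry Pharma AG.
Chain via Meridian Industries Corp. → Copperline Holdings Ltd → Harbor Mining NL (R2): 70% × 77% × 65% × 45% = 15.76575% of Quarry Pharma AG.
Direct interest in Quarry Pharma AG: 10%.
Aggregating (R1): 3.315% + 15.76575% + 10% = 29.08075%.

29.08075%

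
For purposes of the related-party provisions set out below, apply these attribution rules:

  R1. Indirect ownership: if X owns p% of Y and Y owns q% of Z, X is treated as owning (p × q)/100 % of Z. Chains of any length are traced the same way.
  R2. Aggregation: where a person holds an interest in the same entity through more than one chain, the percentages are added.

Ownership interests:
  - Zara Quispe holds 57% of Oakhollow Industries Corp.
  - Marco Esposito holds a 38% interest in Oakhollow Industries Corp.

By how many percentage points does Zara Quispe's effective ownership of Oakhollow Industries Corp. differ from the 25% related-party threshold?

Direct interest in Oakhollow Industries Corp: 57%.
57% exceeds the 25% threshold by 32 percentage points.

32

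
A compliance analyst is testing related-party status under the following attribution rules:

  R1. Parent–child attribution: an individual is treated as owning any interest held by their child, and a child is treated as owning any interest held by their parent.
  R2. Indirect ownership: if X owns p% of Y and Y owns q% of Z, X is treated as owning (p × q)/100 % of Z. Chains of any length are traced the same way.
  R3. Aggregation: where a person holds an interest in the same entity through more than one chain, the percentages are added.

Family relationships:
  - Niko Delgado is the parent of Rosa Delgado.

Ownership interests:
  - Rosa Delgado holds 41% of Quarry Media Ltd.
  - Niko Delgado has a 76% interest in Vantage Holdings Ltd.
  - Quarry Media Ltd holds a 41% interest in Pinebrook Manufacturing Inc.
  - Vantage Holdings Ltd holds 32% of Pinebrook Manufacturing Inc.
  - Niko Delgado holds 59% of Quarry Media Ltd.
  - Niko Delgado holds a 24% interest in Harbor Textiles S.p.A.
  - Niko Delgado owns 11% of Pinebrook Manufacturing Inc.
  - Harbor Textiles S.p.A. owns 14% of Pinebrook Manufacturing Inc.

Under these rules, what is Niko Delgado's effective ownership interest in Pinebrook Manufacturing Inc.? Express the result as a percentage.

79.68%

By parent–child attribution (R1), Niko Delgado is treated as also owning Rosa Delgado's interest in Quarry Media Ltd, giving 59% + 41% = 100%.
Chain via Vantage Holdings Ltd (R2): 76% × 32% = 24.32% of Pinebrook Manufacturing Inc.
Chain via Harbor Textiles S.p.A. (R2): 24% × 14% = 3.36% of Pinebrook Manufacturing Inc.
Chain via Quarry Media Ltd (R2): 100% × 41% = 41% of Pinebrook Manufacturing Inc.
Direct interest in Pinebrook Manufacturing Inc: 11%.
Aggregating (R3): 24.32% + 3.36% + 41% + 11% = 79.68%.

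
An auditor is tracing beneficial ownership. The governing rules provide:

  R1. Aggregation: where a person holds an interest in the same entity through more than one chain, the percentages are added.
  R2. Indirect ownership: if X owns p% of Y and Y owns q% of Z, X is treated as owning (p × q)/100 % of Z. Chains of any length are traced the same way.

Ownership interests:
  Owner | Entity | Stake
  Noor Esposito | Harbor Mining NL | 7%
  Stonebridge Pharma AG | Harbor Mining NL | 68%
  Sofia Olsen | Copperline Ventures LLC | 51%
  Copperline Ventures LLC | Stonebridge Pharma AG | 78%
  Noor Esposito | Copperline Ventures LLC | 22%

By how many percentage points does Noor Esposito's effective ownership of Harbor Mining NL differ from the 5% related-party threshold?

Chain via Copperline Ventures LLC → Stonebridge Pharma AG (R2): 22% × 78% × 68% = 11.6688% of Harbor Mining NL.
Direct interest in Harbor Mining NL: 7%.
Aggregating (R1): 11.6688% + 7% = 18.6688%.
18.6688% exceeds the 5% threshold by 13.6688 percentage points.

13.6688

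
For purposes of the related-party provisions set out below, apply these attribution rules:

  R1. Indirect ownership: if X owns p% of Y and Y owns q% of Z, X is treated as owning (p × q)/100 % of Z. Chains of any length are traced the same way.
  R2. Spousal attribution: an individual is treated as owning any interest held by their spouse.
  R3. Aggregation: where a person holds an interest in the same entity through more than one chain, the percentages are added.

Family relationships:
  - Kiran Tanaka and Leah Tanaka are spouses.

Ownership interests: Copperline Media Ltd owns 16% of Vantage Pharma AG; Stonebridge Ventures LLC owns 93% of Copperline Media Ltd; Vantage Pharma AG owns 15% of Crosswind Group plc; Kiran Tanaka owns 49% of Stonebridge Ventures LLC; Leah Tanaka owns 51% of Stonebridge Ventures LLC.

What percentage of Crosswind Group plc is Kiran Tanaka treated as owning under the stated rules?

By spousal attribution (R2), Kiran Tanaka is treated as also owning Leah Tanaka's interest in Stonebridge Ventures LLC, giving 49% + 51% = 100%.
Chain via Stonebridge Ventures LLC → Copperline Media Ltd → Vantage Pharma AG (R1): 100% × 93% × 16% × 15% = 2.232% of Crosswind Group plc.

2.232%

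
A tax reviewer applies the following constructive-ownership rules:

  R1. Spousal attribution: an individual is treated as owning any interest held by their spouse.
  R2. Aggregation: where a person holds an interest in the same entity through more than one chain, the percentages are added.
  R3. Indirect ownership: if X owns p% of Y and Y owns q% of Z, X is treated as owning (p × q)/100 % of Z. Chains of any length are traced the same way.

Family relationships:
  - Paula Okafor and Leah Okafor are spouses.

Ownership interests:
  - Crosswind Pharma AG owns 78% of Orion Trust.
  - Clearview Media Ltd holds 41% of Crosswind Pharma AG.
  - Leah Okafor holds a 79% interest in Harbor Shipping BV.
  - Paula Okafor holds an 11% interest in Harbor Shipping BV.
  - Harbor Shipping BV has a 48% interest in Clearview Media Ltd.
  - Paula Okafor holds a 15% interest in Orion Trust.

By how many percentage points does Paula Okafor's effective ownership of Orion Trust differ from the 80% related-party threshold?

By spousal attribution (R1), Paula Okafor is treated as also owning Leah Okafor's interest in Harbor Shipping BV, giving 11% + 79% = 90%.
Chain via Harbor Shipping BV → Clearview Media Ltd → Crosswind Pharma AG (R3): 90% × 48% × 41% × 78% = 13.81536% of Orion Trust.
Direct interest in Orion Trust: 15%.
Aggregating (R2): 13.81536% + 15% = 28.81536%.
28.81536% falls short of the 80% threshold by 51.18464 percentage points.

51.18464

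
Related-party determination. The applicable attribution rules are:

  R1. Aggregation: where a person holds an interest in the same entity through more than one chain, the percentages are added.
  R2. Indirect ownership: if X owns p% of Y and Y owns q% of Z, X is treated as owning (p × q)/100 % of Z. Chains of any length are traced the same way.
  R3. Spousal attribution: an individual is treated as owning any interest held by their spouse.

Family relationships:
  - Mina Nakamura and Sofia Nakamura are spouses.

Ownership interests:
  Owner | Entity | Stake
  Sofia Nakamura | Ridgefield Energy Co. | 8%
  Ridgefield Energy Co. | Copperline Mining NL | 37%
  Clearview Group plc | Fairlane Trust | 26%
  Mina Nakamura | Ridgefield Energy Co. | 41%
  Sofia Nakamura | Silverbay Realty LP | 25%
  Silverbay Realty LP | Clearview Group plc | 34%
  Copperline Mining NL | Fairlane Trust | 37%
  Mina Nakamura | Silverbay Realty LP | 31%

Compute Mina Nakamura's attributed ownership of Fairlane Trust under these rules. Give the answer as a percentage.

By spousal attribution (R3), Mina Nakamura is treated as also owning Sofia Nakamura's interest in Silverbay Realty LP, giving 31% + 25% = 56%.
By spousal attribution (R3), Mina Nakamura is treated as also owning Sofia Nakamura's interest in Ridgefield Energy Co, giving 41% + 8% = 49%.
Chain via Silverbay Realty LP → Clearview Group plc (R2): 56% × 34% × 26% = 4.9504% of Fairlane Trust.
Chain via Ridgefield Energy Co. → Copperline Mining NL (R2): 49% × 37% × 37% = 6.7081% of Fairlane Trust.
Aggregating (R1): 4.9504% + 6.7081% = 11.6585%.

11.6585%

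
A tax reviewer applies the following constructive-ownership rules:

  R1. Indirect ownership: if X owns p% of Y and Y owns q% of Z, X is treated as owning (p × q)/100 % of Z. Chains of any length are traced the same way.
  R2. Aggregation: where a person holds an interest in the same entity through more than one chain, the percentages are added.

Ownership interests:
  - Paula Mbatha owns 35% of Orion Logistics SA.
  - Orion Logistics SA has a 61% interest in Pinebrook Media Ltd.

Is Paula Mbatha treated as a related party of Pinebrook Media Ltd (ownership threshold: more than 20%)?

Chain via Orion Logistics SA (R1): 35% × 61% = 21.35% of Pinebrook Media Ltd.
21.35% exceeds the 20% threshold, so Paula is a related party to Pinebrook Media Ltd.

Yes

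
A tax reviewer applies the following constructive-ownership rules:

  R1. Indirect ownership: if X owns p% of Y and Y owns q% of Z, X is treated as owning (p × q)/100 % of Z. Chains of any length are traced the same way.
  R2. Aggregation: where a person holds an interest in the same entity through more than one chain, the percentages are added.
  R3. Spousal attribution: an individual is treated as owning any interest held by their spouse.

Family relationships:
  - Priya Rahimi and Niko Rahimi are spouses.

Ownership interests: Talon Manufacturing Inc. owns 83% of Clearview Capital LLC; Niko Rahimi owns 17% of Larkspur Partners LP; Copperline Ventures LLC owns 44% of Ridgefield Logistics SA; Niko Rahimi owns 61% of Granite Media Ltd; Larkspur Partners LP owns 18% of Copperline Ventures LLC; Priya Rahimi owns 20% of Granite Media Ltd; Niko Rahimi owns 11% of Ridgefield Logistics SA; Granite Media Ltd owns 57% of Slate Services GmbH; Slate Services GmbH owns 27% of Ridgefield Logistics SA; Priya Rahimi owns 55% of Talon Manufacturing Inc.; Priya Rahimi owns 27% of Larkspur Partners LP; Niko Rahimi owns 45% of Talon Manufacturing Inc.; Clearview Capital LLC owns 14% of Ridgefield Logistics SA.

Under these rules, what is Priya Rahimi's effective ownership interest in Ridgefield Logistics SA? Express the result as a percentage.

38.5707%

By spousal attribution (R3), Priya Rahimi is treated as also owning Niko Rahimi's interest in Granite Media Ltd, giving 20% + 61% = 81%.
By spousal attribution (R3), Priya Rahimi is treated as also owning Niko Rahimi's interest in Talon Manufacturing Inc, giving 55% + 45% = 100%.
By spousal attribution (R3), Priya Rahimi is treated as also owning Niko Rahimi's interest in Larkspur Partners LP, giving 27% + 17% = 44%.
By spousal attribution (R3), Priya Rahimi is treated as owning Niko Rahimi's 11% interest in Ridgefield Logistics SA.
Chain via Granite Media Ltd → Slate Services GmbH (R1): 81% × 57% × 27% = 12.4659% of Ridgefield Logistics SA.
Chain via Talon Manufacturing Inc. → Clearview Capital LLC (R1): 100% × 83% × 14% = 11.62% of Ridgefield Logistics SA.
Chain via Larkspur Partners LP → Copperline Ventures LLC (R1): 44% × 18% × 44% = 3.4848% of Ridgefield Logistics SA.
Direct interest in Ridgefield Logistics SA: 11%.
Aggregating (R2): 12.4659% + 11.62% + 3.4848% + 11% = 38.5707%.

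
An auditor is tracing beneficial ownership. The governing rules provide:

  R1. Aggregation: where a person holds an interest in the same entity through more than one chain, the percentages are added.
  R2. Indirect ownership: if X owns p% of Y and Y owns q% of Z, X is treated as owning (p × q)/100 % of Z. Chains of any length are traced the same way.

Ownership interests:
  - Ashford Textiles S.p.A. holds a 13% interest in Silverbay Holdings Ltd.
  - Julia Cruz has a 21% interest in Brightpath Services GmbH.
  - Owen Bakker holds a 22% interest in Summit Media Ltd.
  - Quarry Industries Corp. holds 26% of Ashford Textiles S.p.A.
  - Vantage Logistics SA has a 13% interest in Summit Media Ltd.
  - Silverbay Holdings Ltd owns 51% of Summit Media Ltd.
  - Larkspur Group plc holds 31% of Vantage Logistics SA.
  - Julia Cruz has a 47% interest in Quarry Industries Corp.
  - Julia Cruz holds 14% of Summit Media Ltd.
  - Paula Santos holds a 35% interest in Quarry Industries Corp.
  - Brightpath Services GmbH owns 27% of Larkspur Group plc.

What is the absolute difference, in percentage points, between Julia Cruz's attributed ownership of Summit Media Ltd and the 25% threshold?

9.961313

Chain via Quarry Industries Corp. → Ashford Textiles S.p.A. → Silverbay Holdings Ltd (R2): 47% × 26% × 13% × 51% = 0.810186% of Summit Media Ltd.
Chain via Brightpath Services GmbH → Larkspur Group plc → Vantage Logistics SA (R2): 21% × 27% × 31% × 13% = 0.228501% of Summit Media Ltd.
Direct interest in Summit Media Ltd: 14%.
Aggregating (R1): 0.810186% + 0.228501% + 14% = 15.038687%.
15.038687% falls short of the 25% threshold by 9.961313 percentage points.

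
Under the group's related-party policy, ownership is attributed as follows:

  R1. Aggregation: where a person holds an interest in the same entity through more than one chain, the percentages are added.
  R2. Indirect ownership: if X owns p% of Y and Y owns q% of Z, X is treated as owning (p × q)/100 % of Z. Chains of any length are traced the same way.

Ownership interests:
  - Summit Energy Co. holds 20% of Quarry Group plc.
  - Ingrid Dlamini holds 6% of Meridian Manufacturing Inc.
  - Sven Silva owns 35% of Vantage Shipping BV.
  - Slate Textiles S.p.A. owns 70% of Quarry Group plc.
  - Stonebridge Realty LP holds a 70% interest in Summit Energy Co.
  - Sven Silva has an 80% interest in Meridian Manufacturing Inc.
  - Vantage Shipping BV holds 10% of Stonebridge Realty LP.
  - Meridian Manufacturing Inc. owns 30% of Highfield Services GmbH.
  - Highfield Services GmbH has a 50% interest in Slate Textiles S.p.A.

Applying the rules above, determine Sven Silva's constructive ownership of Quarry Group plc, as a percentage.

8.89%

Chain via Vantage Shipping BV → Stonebridge Realty LP → Summit Energy Co. (R2): 35% × 10% × 70% × 20% = 0.49% of Quarry Group plc.
Chain via Meridian Manufacturing Inc. → Highfield Services GmbH → Slate Textiles S.p.A. (R2): 80% × 30% × 50% × 70% = 8.4% of Quarry Group plc.
Aggregating (R1): 0.49% + 8.4% = 8.89%.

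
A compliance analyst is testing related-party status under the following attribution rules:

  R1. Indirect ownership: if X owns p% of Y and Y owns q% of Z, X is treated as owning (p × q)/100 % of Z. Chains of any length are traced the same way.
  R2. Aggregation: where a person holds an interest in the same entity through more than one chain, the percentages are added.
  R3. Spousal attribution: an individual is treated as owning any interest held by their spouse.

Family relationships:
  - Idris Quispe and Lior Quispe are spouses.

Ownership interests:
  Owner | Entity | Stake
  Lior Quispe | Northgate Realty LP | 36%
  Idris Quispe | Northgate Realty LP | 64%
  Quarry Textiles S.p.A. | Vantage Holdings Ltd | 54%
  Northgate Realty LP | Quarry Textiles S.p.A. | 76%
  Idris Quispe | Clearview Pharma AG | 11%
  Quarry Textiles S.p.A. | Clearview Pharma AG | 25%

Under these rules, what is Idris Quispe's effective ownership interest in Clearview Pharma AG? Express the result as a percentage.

30%

By spousal attribution (R3), Idris Quispe is treated as also owning Lior Quispe's interest in Northgate Realty LP, giving 64% + 36% = 100%.
Chain via Northgate Realty LP → Quarry Textiles S.p.A. (R1): 100% × 76% × 25% = 19% of Clearview Pharma AG.
Direct interest in Clearview Pharma AG: 11%.
Aggregating (R2): 19% + 11% = 30%.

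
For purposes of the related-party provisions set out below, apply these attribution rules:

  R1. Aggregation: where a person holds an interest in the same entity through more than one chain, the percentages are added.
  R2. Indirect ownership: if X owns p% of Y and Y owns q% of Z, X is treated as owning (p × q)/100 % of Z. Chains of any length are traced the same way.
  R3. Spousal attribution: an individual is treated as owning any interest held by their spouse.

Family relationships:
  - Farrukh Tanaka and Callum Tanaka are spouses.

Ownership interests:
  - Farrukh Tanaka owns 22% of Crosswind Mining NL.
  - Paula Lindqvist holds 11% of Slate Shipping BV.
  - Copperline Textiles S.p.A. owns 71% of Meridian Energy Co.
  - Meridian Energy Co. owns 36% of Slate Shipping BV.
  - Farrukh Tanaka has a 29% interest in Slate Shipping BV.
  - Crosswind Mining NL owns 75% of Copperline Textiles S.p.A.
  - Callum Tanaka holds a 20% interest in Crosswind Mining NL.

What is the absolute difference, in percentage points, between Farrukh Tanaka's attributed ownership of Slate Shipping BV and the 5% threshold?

32.0514

By spousal attribution (R3), Farrukh Tanaka is treated as also owning Callum Tanaka's interest in Crosswind Mining NL, giving 22% + 20% = 42%.
Chain via Crosswind Mining NL → Copperline Textiles S.p.A. → Meridian Energy Co. (R2): 42% × 75% × 71% × 36% = 8.0514% of Slate Shipping BV.
Direct interest in Slate Shipping BV: 29%.
Aggregating (R1): 8.0514% + 29% = 37.0514%.
37.0514% exceeds the 5% threshold by 32.0514 percentage points.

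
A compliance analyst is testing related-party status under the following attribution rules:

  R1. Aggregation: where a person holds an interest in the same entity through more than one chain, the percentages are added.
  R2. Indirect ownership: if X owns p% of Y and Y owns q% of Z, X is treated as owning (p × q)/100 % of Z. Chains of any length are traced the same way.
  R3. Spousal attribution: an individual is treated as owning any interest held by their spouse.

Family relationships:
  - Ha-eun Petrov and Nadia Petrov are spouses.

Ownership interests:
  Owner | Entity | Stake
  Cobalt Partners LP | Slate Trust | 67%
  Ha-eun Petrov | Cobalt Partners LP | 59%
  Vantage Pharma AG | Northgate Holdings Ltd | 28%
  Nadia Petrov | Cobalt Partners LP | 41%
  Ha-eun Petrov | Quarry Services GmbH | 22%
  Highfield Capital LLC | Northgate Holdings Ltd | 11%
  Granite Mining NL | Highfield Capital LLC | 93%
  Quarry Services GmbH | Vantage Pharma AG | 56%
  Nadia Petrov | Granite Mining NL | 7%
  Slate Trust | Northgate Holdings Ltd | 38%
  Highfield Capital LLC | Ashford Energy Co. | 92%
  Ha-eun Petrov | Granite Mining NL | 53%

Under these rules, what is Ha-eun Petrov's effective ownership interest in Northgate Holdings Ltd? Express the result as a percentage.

By spousal attribution (R3), Ha-eun Petrov is treated as also owning Nadia Petrov's interest in Cobalt Partners LP, giving 59% + 41% = 100%.
By spousal attribution (R3), Ha-eun Petrov is treated as also owning Nadia Petrov's interest in Granite Mining NL, giving 53% + 7% = 60%.
Chain via Cobalt Partners LP → Slate Trust (R2): 100% × 67% × 38% = 25.46% of Northgate Holdings Ltd.
Chain via Quarry Services GmbH → Vantage Pharma AG (R2): 22% × 56% × 28% = 3.4496% of Northgate Holdings Ltd.
Chain via Granite Mining NL → Highfield Capital LLC (R2): 60% × 93% × 11% = 6.138% of Northgate Holdings Ltd.
Aggregating (R1): 25.46% + 3.4496% + 6.138% = 35.0476%.

35.0476%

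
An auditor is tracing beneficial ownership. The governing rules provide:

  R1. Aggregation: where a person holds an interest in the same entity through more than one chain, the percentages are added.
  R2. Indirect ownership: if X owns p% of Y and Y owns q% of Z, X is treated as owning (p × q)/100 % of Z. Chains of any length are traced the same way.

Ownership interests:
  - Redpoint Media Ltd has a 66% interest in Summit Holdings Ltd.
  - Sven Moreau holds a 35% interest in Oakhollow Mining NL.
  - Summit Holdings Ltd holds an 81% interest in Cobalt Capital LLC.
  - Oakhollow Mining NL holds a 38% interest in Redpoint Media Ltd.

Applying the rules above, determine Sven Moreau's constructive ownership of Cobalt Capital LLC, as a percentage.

Chain via Oakhollow Mining NL → Redpoint Media Ltd → Summit Holdings Ltd (R2): 35% × 38% × 66% × 81% = 7.11018% of Cobalt Capital LLC.

7.11018%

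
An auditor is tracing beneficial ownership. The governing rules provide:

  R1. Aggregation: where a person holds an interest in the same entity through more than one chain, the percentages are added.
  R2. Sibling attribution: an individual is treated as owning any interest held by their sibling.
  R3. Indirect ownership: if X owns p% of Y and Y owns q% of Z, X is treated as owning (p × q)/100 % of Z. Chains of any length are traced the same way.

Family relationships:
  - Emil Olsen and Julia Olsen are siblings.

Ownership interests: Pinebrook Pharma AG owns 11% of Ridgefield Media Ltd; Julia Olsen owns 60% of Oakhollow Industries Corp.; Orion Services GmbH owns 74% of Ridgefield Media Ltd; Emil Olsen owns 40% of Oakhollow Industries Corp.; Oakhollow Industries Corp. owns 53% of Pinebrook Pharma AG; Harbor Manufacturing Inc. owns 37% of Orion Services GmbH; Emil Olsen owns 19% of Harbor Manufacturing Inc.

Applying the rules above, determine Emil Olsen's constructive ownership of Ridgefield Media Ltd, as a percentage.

11.0322%

By sibling attribution (R2), Emil Olsen is treated as also owning Julia Olsen's interest in Oakhollow Industries Corp, giving 40% + 60% = 100%.
Chain via Oakhollow Industries Corp. → Pinebrook Pharma AG (R3): 100% × 53% × 11% = 5.83% of Ridgefield Media Ltd.
Chain via Harbor Manufacturing Inc. → Orion Services GmbH (R3): 19% × 37% × 74% = 5.2022% of Ridgefield Media Ltd.
Aggregating (R1): 5.83% + 5.2022% = 11.0322%.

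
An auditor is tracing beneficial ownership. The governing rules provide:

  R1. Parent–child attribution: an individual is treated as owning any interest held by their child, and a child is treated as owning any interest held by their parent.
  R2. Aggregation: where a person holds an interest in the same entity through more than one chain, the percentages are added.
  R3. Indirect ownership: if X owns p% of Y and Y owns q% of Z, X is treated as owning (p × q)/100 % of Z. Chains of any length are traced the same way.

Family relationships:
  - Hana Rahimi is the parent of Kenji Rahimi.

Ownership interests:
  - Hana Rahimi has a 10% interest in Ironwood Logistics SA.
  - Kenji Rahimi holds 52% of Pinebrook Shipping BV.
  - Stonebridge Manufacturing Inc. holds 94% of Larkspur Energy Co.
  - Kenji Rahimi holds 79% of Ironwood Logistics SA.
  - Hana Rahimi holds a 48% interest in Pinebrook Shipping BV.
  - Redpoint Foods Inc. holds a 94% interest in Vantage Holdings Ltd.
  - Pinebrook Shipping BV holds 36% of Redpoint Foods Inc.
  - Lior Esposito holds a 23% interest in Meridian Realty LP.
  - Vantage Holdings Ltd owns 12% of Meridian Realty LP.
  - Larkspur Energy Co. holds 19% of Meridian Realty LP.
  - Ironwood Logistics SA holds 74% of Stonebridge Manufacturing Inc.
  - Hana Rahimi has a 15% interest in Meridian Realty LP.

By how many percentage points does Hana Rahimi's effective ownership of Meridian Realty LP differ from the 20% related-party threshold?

By parent–child attribution (R1), Hana Rahimi is treated as also owning Kenji Rahimi's interest in Ironwood Logistics SA, giving 10% + 79% = 89%.
By parent–child attribution (R1), Hana Rahimi is treated as also owning Kenji Rahimi's interest in Pinebrook Shipping BV, giving 48% + 52% = 100%.
Chain via Ironwood Logistics SA → Stonebridge Manufacturing Inc. → Larkspur Energy Co. (R3): 89% × 74% × 94% × 19% = 11.762596% of Meridian Realty LP.
Chain via Pinebrook Shipping BV → Redpoint Foods Inc. → Vantage Holdings Ltd (R3): 100% × 36% × 94% × 12% = 4.0608% of Meridian Realty LP.
Direct interest in Meridian Realty LP: 15%.
Aggregating (R2): 11.762596% + 4.0608% + 15% = 30.823396%.
30.823396% exceeds the 20% threshold by 10.823396 percentage points.

10.823396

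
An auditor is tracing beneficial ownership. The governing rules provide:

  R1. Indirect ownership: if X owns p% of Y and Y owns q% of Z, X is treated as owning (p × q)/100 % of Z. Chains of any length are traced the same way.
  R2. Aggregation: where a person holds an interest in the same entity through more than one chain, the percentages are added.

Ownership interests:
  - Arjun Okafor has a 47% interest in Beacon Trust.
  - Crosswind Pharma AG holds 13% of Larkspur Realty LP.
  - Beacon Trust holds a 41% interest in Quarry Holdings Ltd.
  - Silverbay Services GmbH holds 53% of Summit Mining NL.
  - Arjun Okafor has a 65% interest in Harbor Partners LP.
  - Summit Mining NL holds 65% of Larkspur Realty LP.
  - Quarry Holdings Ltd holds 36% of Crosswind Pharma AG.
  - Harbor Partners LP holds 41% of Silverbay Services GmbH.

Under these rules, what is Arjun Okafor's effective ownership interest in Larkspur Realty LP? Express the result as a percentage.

10.082761%

Chain via Beacon Trust → Quarry Holdings Ltd → Crosswind Pharma AG (R1): 47% × 41% × 36% × 13% = 0.901836% of Larkspur Realty LP.
Chain via Harbor Partners LP → Silverbay Services GmbH → Summit Mining NL (R1): 65% × 41% × 53% × 65% = 9.180925% of Larkspur Realty LP.
Aggregating (R2): 0.901836% + 9.180925% = 10.082761%.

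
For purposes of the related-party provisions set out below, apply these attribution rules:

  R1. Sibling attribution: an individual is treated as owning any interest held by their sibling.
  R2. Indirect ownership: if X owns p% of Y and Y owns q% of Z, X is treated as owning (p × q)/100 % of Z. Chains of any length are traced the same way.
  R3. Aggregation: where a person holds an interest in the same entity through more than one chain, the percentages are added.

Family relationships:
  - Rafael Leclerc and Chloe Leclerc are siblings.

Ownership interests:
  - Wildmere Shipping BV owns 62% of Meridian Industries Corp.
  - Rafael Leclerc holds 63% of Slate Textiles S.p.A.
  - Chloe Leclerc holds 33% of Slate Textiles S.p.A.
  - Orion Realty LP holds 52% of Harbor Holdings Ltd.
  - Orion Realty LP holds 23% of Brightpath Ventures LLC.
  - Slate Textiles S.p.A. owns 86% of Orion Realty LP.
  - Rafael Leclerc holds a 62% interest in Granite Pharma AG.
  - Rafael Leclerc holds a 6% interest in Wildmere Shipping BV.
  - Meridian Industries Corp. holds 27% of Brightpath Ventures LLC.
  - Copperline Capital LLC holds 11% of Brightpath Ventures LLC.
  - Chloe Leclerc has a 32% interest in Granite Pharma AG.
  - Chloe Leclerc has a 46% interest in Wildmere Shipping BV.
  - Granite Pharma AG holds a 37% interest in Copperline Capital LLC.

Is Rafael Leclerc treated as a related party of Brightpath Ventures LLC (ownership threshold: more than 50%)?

By sibling attribution (R1), Rafael Leclerc is treated as also owning Chloe Leclerc's interest in Granite Pharma AG, giving 62% + 32% = 94%.
By sibling attribution (R1), Rafael Leclerc is treated as also owning Chloe Leclerc's interest in Slate Textiles S.p.A, giving 63% + 33% = 96%.
By sibling attribution (R1), Rafael Leclerc is treated as also owning Chloe Leclerc's interest in Wildmere Shipping BV, giving 6% + 46% = 52%.
Chain via Granite Pharma AG → Copperline Capital LLC (R2): 94% × 37% × 11% = 3.8258% of Brightpath Ventures LLC.
Chain via Slate Textiles S.p.A. → Orion Realty LP (R2): 96% × 86% × 23% = 18.9888% of Brightpath Ventures LLC.
Chain via Wildmere Shipping BV → Meridian Industries Corp. (R2): 52% × 62% × 27% = 8.7048% of Brightpath Ventures LLC.
Aggregating (R3): 3.8258% + 18.9888% + 8.7048% = 31.5194%.
31.5194% does not exceed the 50% threshold, so Rafael is not a related party to Brightpath Ventures LLC.

No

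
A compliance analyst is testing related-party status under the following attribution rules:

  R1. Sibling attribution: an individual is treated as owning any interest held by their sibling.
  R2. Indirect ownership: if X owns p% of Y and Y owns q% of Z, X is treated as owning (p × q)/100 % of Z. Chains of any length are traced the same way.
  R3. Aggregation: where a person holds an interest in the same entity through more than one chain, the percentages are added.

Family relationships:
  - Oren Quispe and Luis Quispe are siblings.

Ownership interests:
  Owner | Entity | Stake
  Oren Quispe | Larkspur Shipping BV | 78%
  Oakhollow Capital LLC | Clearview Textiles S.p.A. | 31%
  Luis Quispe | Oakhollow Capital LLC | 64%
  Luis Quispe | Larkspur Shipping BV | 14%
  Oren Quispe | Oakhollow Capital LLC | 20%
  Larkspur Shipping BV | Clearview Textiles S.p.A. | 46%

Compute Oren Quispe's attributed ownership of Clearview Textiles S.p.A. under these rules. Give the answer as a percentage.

68.36%

By sibling attribution (R1), Oren Quispe is treated as also owning Luis Quispe's interest in Oakhollow Capital LLC, giving 20% + 64% = 84%.
By sibling attribution (R1), Oren Quispe is treated as also owning Luis Quispe's interest in Larkspur Shipping BV, giving 78% + 14% = 92%.
Chain via Oakhollow Capital LLC (R2): 84% × 31% = 26.04% of Clearview Textiles S.p.A.
Chain via Larkspur Shipping BV (R2): 92% × 46% = 42.32% of Clearview Textiles S.p.A.
Aggregating (R3): 26.04% + 42.32% = 68.36%.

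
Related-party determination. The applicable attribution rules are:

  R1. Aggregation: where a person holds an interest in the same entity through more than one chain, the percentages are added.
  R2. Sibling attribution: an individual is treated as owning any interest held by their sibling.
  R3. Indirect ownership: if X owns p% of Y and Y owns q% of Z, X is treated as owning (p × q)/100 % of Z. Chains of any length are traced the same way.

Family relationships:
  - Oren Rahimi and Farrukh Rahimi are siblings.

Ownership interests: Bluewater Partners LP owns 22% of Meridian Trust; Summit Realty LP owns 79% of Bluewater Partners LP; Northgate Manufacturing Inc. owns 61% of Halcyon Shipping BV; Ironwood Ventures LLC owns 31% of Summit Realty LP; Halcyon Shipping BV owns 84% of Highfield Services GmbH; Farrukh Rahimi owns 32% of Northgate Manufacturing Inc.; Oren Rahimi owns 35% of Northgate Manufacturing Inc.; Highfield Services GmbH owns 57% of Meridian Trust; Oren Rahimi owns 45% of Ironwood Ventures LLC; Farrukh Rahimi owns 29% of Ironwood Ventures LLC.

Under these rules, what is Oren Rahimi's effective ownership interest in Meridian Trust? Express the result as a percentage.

By sibling attribution (R2), Oren Rahimi is treated as also owning Farrukh Rahimi's interest in Northgate Manufacturing Inc, giving 35% + 32% = 67%.
By sibling attribution (R2), Oren Rahimi is treated as also owning Farrukh Rahimi's interest in Ironwood Ventures LLC, giving 45% + 29% = 74%.
Chain via Northgate Manufacturing Inc. → Halcyon Shipping BV → Highfield Services GmbH (R3): 67% × 61% × 84% × 57% = 19.568556% of Meridian Trust.
Chain via Ironwood Ventures LLC → Summit Realty LP → Bluewater Partners LP (R3): 74% × 31% × 79% × 22% = 3.986972% of Meridian Trust.
Aggregating (R1): 19.568556% + 3.986972% = 23.555528%.

23.555528%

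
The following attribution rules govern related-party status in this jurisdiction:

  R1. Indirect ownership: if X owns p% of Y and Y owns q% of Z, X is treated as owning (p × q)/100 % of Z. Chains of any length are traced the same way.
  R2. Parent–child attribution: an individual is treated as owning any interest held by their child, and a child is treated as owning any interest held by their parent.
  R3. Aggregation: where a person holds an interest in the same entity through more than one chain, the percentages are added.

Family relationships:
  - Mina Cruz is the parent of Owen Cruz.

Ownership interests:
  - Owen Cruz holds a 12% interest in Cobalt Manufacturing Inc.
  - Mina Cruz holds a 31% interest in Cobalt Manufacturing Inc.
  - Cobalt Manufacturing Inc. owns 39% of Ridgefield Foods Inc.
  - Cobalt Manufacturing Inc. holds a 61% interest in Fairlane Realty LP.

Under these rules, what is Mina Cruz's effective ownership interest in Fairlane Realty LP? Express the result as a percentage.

26.23%

By parent–child attribution (R2), Mina Cruz is treated as also owning Owen Cruz's interest in Cobalt Manufacturing Inc, giving 31% + 12% = 43%.
Chain via Cobalt Manufacturing Inc. (R1): 43% × 61% = 26.23% of Fairlane Realty LP.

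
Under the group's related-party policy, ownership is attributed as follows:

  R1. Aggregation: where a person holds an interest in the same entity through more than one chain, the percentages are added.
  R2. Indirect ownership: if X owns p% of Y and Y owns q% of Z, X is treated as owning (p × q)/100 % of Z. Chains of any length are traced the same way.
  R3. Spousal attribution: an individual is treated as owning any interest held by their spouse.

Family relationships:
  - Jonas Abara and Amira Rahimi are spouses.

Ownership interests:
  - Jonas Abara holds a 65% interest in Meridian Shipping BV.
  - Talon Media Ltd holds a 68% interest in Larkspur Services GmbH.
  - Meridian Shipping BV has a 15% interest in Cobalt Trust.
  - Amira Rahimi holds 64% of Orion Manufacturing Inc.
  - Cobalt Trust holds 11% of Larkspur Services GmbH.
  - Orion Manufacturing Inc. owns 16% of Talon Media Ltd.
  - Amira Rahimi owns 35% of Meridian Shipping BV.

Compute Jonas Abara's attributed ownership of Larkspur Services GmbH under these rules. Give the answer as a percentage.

8.6132%

By spousal attribution (R3), Jonas Abara is treated as also owning Amira Rahimi's interest in Meridian Shipping BV, giving 65% + 35% = 100%.
By spousal attribution (R3), Jonas Abara is treated as owning Amira Rahimi's 64% interest in Orion Manufacturing Inc.
Chain via Meridian Shipping BV → Cobalt Trust (R2): 100% × 15% × 11% = 1.65% of Larkspur Services GmbH.
Chain via Orion Manufacturing Inc. → Talon Media Ltd (R2): 64% × 16% × 68% = 6.9632% of Larkspur Services GmbH.
Aggregating (R1): 1.65% + 6.9632% = 8.6132%.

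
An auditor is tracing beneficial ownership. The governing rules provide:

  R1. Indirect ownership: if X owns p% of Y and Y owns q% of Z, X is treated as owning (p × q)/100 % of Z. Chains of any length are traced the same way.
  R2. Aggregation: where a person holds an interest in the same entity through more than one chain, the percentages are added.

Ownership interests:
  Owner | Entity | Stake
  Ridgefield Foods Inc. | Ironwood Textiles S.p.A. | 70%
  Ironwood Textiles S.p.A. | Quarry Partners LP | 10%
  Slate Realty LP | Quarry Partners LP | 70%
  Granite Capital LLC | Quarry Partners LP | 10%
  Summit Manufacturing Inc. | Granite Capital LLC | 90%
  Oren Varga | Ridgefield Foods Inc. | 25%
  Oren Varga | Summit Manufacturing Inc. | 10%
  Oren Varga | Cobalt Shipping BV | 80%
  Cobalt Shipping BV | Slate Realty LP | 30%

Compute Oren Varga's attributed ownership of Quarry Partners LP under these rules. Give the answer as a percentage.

Chain via Summit Manufacturing Inc. → Granite Capital LLC (R1): 10% × 90% × 10% = 0.9% of Quarry Partners LP.
Chain via Ridgefield Foods Inc. → Ironwood Textiles S.p.A. (R1): 25% × 70% × 10% = 1.75% of Quarry Partners LP.
Chain via Cobalt Shipping BV → Slate Realty LP (R1): 80% × 30% × 70% = 16.8% of Quarry Partners LP.
Aggregating (R2): 0.9% + 1.75% + 16.8% = 19.45%.

19.45%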